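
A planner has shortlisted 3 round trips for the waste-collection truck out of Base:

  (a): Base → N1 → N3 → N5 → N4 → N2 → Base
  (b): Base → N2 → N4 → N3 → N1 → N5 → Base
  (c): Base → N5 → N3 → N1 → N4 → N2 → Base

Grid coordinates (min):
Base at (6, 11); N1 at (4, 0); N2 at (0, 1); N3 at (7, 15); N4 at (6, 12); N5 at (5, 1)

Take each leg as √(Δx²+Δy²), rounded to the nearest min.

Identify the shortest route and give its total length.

Shortest is (b), total 54 min.

(a): 11 + 15 + 14 + 11 + 13 + 12 = 76
(b): 12 + 13 + 3 + 15 + 1 + 10 = 54
(c): 10 + 14 + 15 + 12 + 13 + 12 = 76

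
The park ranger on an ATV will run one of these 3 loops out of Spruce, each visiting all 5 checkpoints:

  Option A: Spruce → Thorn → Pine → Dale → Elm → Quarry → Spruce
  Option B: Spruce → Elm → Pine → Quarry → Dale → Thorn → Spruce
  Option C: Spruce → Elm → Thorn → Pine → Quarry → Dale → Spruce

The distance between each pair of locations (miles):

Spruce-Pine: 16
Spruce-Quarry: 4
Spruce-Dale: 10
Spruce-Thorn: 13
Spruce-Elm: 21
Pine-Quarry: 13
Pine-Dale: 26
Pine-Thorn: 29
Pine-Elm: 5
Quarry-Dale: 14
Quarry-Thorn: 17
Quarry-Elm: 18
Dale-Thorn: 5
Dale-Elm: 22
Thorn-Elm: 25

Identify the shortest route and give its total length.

71 miles — Option B is the shortest.

Option A: 13 + 29 + 26 + 22 + 18 + 4 = 112
Option B: 21 + 5 + 13 + 14 + 5 + 13 = 71
Option C: 21 + 25 + 29 + 13 + 14 + 10 = 112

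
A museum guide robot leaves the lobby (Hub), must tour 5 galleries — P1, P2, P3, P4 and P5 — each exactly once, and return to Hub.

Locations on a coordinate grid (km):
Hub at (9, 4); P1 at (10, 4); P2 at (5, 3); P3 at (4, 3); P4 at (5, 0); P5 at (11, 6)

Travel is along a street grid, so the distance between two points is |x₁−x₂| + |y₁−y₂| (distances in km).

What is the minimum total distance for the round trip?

Minimum total distance: 26 km.

There are 60 distinct closed tours to check (reversals are equivalent).
Hub - P1 - P2 - P3 - P4 - P5 - Hub: 1+6+1+4+12+4 = 28
Hub - P1 - P2 - P3 - P5 - P4 - Hub: 1+6+1+10+12+8 = 38
Hub - P1 - P2 - P4 - P3 - P5 - Hub: 1+6+3+4+10+4 = 28
Hub - P1 - P2 - P4 - P5 - P3 - Hub: 1+6+3+12+10+6 = 38
Hub - P1 - P2 - P5 - P3 - P4 - Hub: 1+6+9+10+4+8 = 38
Hub - P1 - P2 - P5 - P4 - P3 - Hub: 1+6+9+12+4+6 = 38
Hub - P1 - P3 - P2 - P4 - P5 - Hub: 1+7+1+3+12+4 = 28
Hub - P1 - P3 - P2 - P5 - P4 - Hub: 1+7+1+9+12+8 = 38
Hub - P1 - P3 - P4 - P2 - P5 - Hub: 1+7+4+3+9+4 = 28
Hub - P1 - P3 - P4 - P5 - P2 - Hub: 1+7+4+12+9+5 = 38
Hub - P1 - P3 - P5 - P2 - P4 - Hub: 1+7+10+9+3+8 = 38
Hub - P1 - P3 - P5 - P4 - P2 - Hub: 1+7+10+12+3+5 = 38
Hub - P1 - P4 - P2 - P3 - P5 - Hub: 1+9+3+1+10+4 = 28
Hub - P1 - P4 - P2 - P5 - P3 - Hub: 1+9+3+9+10+6 = 38
… (46 more)
Hub - P1 - P5 - P2 - P3 - P4 - Hub: 1+3+9+1+4+8 = 26  ← best
The minimum is 26.
One optimal route: Hub → P1 → P5 → P2 → P3 → P4 → Hub (or its reverse).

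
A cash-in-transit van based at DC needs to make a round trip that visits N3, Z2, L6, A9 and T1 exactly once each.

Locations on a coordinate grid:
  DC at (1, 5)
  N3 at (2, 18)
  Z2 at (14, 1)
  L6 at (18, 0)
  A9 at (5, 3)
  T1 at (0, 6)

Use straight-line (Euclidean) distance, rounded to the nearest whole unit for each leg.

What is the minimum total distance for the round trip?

There are 60 distinct closed tours to check (reversals are equivalent).
DC - N3 - Z2 - L6 - A9 - T1 - DC: 13+21+4+13+6+1 = 58
DC - N3 - Z2 - L6 - T1 - A9 - DC: 13+21+4+19+6+4 = 67
DC - N3 - Z2 - A9 - L6 - T1 - DC: 13+21+9+13+19+1 = 76
DC - N3 - Z2 - A9 - T1 - L6 - DC: 13+21+9+6+19+18 = 86
DC - N3 - Z2 - T1 - L6 - A9 - DC: 13+21+15+19+13+4 = 85
DC - N3 - Z2 - T1 - A9 - L6 - DC: 13+21+15+6+13+18 = 86
DC - N3 - L6 - Z2 - A9 - T1 - DC: 13+24+4+9+6+1 = 57
DC - N3 - L6 - Z2 - T1 - A9 - DC: 13+24+4+15+6+4 = 66
DC - N3 - L6 - A9 - Z2 - T1 - DC: 13+24+13+9+15+1 = 75
DC - N3 - L6 - A9 - T1 - Z2 - DC: 13+24+13+6+15+14 = 85
DC - N3 - L6 - T1 - Z2 - A9 - DC: 13+24+19+15+9+4 = 84
DC - N3 - L6 - T1 - A9 - Z2 - DC: 13+24+19+6+9+14 = 85
DC - N3 - A9 - Z2 - L6 - T1 - DC: 13+15+9+4+19+1 = 61
DC - N3 - A9 - Z2 - T1 - L6 - DC: 13+15+9+15+19+18 = 89
… (46 more)
DC - A9 - Z2 - L6 - N3 - T1 - DC: 4+9+4+24+12+1 = 54  ← best
The minimum is 54.
One optimal route: DC → A9 → Z2 → L6 → N3 → T1 → DC (or its reverse).

Minimum total distance: 54.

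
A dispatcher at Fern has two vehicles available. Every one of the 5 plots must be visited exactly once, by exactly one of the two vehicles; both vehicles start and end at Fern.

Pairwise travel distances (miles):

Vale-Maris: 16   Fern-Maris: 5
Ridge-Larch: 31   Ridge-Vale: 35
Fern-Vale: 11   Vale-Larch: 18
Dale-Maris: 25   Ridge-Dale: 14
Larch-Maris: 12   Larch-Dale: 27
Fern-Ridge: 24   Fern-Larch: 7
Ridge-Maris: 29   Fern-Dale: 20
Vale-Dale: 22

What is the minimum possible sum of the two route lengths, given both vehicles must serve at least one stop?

Minimum combined distance: 95 miles.

Try each way of splitting the stops between the two vehicles (each non-empty) and, for each split, find the best tour for each vehicle:
  {Ridge} + {Vale, Larch, Dale, Maris}: 48 + 77 = 125
  {Vale} + {Ridge, Larch, Dale, Maris}: 22 + 82 = 104
  {Ridge, Vale} + {Larch, Dale, Maris}: 70 + 64 = 134
  {Larch} + {Ridge, Vale, Dale, Maris}: 14 + 81 = 95
  {Ridge, Larch} + {Vale, Dale, Maris}: 62 + 63 = 125
  {Vale, Larch} + {Ridge, Dale, Maris}: 36 + 68 = 104
  … (15 splits in total)
Best: vehicle 1 Fern → Larch → Fern = 14; vehicle 2 Fern → Ridge → Dale → Vale → Maris → Fern = 81; combined 95.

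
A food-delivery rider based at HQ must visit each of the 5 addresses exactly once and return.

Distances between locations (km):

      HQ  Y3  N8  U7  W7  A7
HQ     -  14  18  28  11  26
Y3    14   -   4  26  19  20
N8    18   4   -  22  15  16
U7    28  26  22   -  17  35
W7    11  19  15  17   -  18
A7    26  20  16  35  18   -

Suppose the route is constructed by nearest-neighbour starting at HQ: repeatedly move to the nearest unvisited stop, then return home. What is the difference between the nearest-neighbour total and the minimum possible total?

The nearest-neighbour route is 16 km longer than optimal.

From HQ: W7=11, Y3=14, N8=18, A7=26, U7=28 → choose W7 (11).
From W7: N8=15, U7=17, A7=18, Y3=19 → choose N8 (15).
From N8: Y3=4, A7=16, U7=22 → choose Y3 (4).
From Y3: A7=20, U7=26 → choose A7 (20).
From A7: U7=35 → choose U7 (35).
NN route HQ → W7 → N8 → Y3 → A7 → U7 → HQ costs 113.
Optimal: HQ → Y3 → N8 → A7 → U7 → W7 → HQ costs 97 (by enumerating all 60 distinct tours).
Excess = 113 − 97 = 16.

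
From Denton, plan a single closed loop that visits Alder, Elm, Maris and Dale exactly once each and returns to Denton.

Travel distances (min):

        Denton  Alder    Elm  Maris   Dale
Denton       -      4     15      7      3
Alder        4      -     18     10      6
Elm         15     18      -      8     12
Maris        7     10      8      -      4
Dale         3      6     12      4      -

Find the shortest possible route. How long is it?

37 min — the shortest possible round trip.

There are 12 distinct closed tours to check (reversals are equivalent).
Denton→Alder→Elm→Maris→Dale→Denton: 4+18+8+4+3 = 37
Denton→Alder→Elm→Dale→Maris→Denton: 4+18+12+4+7 = 45
Denton→Alder→Maris→Elm→Dale→Denton: 4+10+8+12+3 = 37
Denton→Alder→Maris→Dale→Elm→Denton: 4+10+4+12+15 = 45
Denton→Alder→Dale→Elm→Maris→Denton: 4+6+12+8+7 = 37
Denton→Alder→Dale→Maris→Elm→Denton: 4+6+4+8+15 = 37
Denton→Elm→Alder→Maris→Dale→Denton: 15+18+10+4+3 = 50
Denton→Elm→Alder→Dale→Maris→Denton: 15+18+6+4+7 = 50
Denton→Elm→Maris→Alder→Dale→Denton: 15+8+10+6+3 = 42
Denton→Elm→Dale→Alder→Maris→Denton: 15+12+6+10+7 = 50
Denton→Maris→Alder→Elm→Dale→Denton: 7+10+18+12+3 = 50
Denton→Maris→Elm→Alder→Dale→Denton: 7+8+18+6+3 = 42
The minimum is 37.
One optimal route: Denton → Alder → Elm → Maris → Dale → Denton (or its reverse).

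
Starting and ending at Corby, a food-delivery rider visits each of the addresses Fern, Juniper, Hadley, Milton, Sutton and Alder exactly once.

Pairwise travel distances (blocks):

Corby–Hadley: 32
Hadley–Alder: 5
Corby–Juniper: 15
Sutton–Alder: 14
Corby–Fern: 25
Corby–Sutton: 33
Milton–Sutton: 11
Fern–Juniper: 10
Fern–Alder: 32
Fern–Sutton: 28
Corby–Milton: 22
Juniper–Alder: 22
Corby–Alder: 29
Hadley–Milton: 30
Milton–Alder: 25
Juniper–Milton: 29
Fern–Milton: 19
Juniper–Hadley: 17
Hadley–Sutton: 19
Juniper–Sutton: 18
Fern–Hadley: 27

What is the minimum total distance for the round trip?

104 blocks — the shortest possible round trip.

Corby → Fern → Juniper → Hadley → Milton → Sutton → Alder → Corby: 25+10+17+30+11+14+29 = 136
Corby → Fern → Juniper → Hadley → Milton → Alder → Sutton → Corby: 25+10+17+30+25+14+33 = 154
Corby → Fern → Juniper → Hadley → Sutton → Milton → Alder → Corby: 25+10+17+19+11+25+29 = 136
Corby → Fern → Juniper → Hadley → Sutton → Alder → Milton → Corby: 25+10+17+19+14+25+22 = 132
Corby → Fern → Juniper → Hadley → Alder → Milton → Sutton → Corby: 25+10+17+5+25+11+33 = 126
Corby → Fern → Juniper → Hadley → Alder → Sutton → Milton → Corby: 25+10+17+5+14+11+22 = 104
Corby → Fern → Juniper → Milton → Hadley → Sutton → Alder → Corby: 25+10+29+30+19+14+29 = 156
Corby → Fern → Juniper → Milton → Hadley → Alder → Sutton → Corby: 25+10+29+30+5+14+33 = 146
… (352 more)
The minimum is 104.
One optimal route: Corby → Fern → Juniper → Hadley → Alder → Sutton → Milton → Corby (or its reverse).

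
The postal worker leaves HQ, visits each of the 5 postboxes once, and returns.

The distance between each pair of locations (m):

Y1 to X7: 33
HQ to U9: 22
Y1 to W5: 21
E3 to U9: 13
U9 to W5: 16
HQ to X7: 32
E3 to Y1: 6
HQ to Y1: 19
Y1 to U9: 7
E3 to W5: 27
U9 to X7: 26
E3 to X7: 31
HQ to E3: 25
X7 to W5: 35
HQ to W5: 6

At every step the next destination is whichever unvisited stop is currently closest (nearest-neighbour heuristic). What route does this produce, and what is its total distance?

At HQ the remaining stops are W5 6, Y1 19, U9 22, E3 25, X7 32; go to W5.
At W5 the remaining stops are U9 16, Y1 21, E3 27, X7 35; go to U9.
At U9 the remaining stops are Y1 7, E3 13, X7 26; go to Y1.
At Y1 the remaining stops are E3 6, X7 33; go to E3.
At E3 the remaining stops are X7 31; go to X7.
Return X7→HQ: 32.
Total = 6 + 16 + 7 + 6 + 31 + 32 = 98.

Total distance 98 m via the nearest-neighbour route HQ → W5 → U9 → Y1 → E3 → X7 → HQ.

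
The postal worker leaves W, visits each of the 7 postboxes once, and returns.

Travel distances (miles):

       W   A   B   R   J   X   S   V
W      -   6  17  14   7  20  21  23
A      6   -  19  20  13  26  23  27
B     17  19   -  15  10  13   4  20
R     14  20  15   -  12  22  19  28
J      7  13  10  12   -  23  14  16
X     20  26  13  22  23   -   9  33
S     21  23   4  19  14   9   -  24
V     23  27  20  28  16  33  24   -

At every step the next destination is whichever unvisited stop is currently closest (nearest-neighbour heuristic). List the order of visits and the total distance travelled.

From W: distances to unvisited — A=6, J=7, R=14, B=17, X=20, S=21, V=23. Nearest is A (6).
From A: distances to unvisited — J=13, B=19, R=20, S=23, X=26, V=27. Nearest is J (13).
From J: distances to unvisited — B=10, R=12, S=14, V=16, X=23. Nearest is B (10).
From B: distances to unvisited — S=4, X=13, R=15, V=20. Nearest is S (4).
From S: distances to unvisited — X=9, R=19, V=24. Nearest is X (9).
From X: distances to unvisited — R=22, V=33. Nearest is R (22).
From R: distances to unvisited — V=28. Nearest is V (28).
Return V→W: 23.
Total = 6 + 13 + 10 + 4 + 9 + 22 + 28 + 23 = 115.

115 miles along W → A → J → B → S → X → R → V → W.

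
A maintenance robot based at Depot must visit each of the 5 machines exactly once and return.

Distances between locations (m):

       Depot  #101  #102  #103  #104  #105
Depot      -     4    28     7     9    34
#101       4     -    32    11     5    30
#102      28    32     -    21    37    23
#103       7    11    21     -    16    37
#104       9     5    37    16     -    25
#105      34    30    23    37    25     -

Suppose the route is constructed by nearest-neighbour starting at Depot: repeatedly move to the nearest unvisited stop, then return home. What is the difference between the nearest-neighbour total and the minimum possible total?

From Depot: #101=4, #103=7, #104=9, #102=28, #105=34 → choose #101 (4).
From #101: #104=5, #103=11, #105=30, #102=32 → choose #104 (5).
From #104: #103=16, #105=25, #102=37 → choose #103 (16).
From #103: #102=21, #105=37 → choose #102 (21).
From #102: #105=23 → choose #105 (23).
NN route Depot → #101 → #104 → #103 → #102 → #105 → Depot costs 103.
Optimal: Depot → #101 → #104 → #105 → #102 → #103 → Depot costs 85 (by enumerating all 60 distinct tours).
Excess = 103 − 85 = 18.

Excess over optimum: 18 m.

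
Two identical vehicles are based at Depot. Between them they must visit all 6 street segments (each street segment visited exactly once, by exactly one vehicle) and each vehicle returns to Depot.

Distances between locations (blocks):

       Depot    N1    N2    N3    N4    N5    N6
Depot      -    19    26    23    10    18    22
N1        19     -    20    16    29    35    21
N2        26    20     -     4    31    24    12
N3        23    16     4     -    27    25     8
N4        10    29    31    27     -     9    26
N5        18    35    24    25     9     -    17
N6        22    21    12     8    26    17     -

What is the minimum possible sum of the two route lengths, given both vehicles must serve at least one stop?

106 blocks — the smallest possible combined total.

Check every non-empty split of the stops between the two vehicles; for each half take its own optimal tour:
  {N1} + {N2, N3, N4, N5, N6}: 38 + 74 = 112
  {N2} + {N1, N3, N4, N5, N6}: 52 + 79 = 131
  {N1, N2} + {N3, N4, N5, N6}: 65 + 67 = 132
  {N3} + {N1, N2, N4, N5, N6}: 46 + 87 = 133
  {N1, N3} + {N2, N4, N5, N6}: 58 + 74 = 132
  {N2, N3} + {N1, N4, N5, N6}: 53 + 76 = 129
  … (31 splits in total)
  {N4} + {N1, N2, N3, N5, N6}: 20 + 86 = 106  ← best
Best: vehicle 1 Depot → N4 → Depot = 20; vehicle 2 Depot → N1 → N2 → N3 → N6 → N5 → Depot = 86; combined 106.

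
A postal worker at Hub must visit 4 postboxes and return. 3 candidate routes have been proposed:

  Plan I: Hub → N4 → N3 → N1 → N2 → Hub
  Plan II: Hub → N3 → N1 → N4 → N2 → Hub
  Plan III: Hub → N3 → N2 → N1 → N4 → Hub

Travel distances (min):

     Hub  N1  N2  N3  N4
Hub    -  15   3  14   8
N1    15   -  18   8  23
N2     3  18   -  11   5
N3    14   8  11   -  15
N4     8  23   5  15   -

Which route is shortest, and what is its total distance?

Shortest is Plan I, total 52 min.

Plan I: 8 + 15 + 8 + 18 + 3 = 52
Plan II: 14 + 8 + 23 + 5 + 3 = 53
Plan III: 14 + 11 + 18 + 23 + 8 = 74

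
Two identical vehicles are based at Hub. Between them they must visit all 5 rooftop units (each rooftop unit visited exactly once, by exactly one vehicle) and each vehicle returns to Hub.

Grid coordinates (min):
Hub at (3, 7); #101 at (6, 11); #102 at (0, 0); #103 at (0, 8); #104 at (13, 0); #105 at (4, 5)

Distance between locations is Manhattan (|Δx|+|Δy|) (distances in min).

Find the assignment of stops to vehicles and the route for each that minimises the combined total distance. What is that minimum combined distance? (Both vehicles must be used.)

There are 2^4 − 1 = 15 ways to divide the 5 stops into two non-empty groups. For each, the best each vehicle can do is its own shortest tour through its group:
  {#101} + {#102, #103, #104, #105}: 14 + 42 = 56
  {#102} + {#101, #103, #104, #105}: 20 + 48 = 68
  {#101, #102} + {#103, #104, #105}: 34 + 42 = 76
  {#103} + {#101, #102, #104, #105}: 8 + 50 = 58
  {#101, #103} + {#102, #104, #105}: 20 + 40 = 60
  {#102, #103} + {#101, #104, #105}: 22 + 42 = 64
  … (15 splits in total)
Best: vehicle 1 Hub → #101 → Hub = 14; vehicle 2 Hub → #103 → #102 → #104 → #105 → Hub = 42; combined 56.

56 min — the smallest possible combined total.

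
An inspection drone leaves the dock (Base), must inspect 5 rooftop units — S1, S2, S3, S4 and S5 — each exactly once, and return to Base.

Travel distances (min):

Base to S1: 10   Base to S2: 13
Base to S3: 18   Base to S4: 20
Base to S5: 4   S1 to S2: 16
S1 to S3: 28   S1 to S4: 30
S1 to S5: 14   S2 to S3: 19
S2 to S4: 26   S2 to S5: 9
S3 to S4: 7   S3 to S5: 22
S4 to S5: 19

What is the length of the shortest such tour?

75 min — the shortest possible round trip.

Base → S1 → S2 → S3 → S4 → S5 → Base: 10+16+19+7+19+4 = 75
Base → S1 → S2 → S3 → S5 → S4 → Base: 10+16+19+22+19+20 = 106
Base → S1 → S2 → S4 → S3 → S5 → Base: 10+16+26+7+22+4 = 85
Base → S1 → S2 → S4 → S5 → S3 → Base: 10+16+26+19+22+18 = 111
Base → S1 → S2 → S5 → S3 → S4 → Base: 10+16+9+22+7+20 = 84
Base → S1 → S2 → S5 → S4 → S3 → Base: 10+16+9+19+7+18 = 79
Base → S1 → S3 → S2 → S4 → S5 → Base: 10+28+19+26+19+4 = 106
Base → S1 → S3 → S2 → S5 → S4 → Base: 10+28+19+9+19+20 = 105
Base → S1 → S3 → S4 → S2 → S5 → Base: 10+28+7+26+9+4 = 84
Base → S1 → S3 → S4 → S5 → S2 → Base: 10+28+7+19+9+13 = 86
Base → S1 → S3 → S5 → S2 → S4 → Base: 10+28+22+9+26+20 = 115
Base → S1 → S3 → S5 → S4 → S2 → Base: 10+28+22+19+26+13 = 118
Base → S1 → S4 → S2 → S3 → S5 → Base: 10+30+26+19+22+4 = 111
Base → S1 → S4 → S2 → S5 → S3 → Base: 10+30+26+9+22+18 = 115
… (46 more)
The minimum is 75.
One optimal route: Base → S1 → S2 → S3 → S4 → S5 → Base (or its reverse).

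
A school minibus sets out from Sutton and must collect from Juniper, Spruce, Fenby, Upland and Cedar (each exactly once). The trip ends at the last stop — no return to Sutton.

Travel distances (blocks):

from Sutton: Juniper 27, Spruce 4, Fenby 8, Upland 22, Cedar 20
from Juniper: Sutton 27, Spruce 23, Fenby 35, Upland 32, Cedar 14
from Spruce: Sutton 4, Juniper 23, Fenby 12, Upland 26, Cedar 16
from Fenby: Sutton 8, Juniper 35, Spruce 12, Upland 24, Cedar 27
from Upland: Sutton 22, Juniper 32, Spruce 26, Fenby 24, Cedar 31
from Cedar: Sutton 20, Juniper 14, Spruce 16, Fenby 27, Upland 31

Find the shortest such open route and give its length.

82 blocks — the minimum one-way total.

There are 5! = 120 possible orderings.
Sutton→Juniper→Spruce→Fenby→Upland→Cedar: 27+23+12+24+31 = 117
Sutton→Juniper→Spruce→Fenby→Cedar→Upland: 27+23+12+27+31 = 120
Sutton→Juniper→Spruce→Upland→Fenby→Cedar: 27+23+26+24+27 = 127
Sutton→Juniper→Spruce→Upland→Cedar→Fenby: 27+23+26+31+27 = 134
Sutton→Juniper→Spruce→Cedar→Fenby→Upland: 27+23+16+27+24 = 117
Sutton→Juniper→Spruce→Cedar→Upland→Fenby: 27+23+16+31+24 = 121
Sutton→Juniper→Fenby→Spruce→Upland→Cedar: 27+35+12+26+31 = 131
Sutton→Juniper→Fenby→Spruce→Cedar→Upland: 27+35+12+16+31 = 121
Sutton→Juniper→Fenby→Upland→Spruce→Cedar: 27+35+24+26+16 = 128
Sutton→Juniper→Fenby→Upland→Cedar→Spruce: 27+35+24+31+16 = 133
Sutton→Juniper→Fenby→Cedar→Spruce→Upland: 27+35+27+16+26 = 131
Sutton→Juniper→Fenby→Cedar→Upland→Spruce: 27+35+27+31+26 = 146
Sutton→Juniper→Upland→Spruce→Fenby→Cedar: 27+32+26+12+27 = 124
Sutton→Juniper→Upland→Spruce→Cedar→Fenby: 27+32+26+16+27 = 128
… (106 more)
Sutton→Fenby→Spruce→Cedar→Juniper→Upland: 8+12+16+14+32 = 82  ← best
The minimum is 82.
One shortest path: Sutton → Fenby → Spruce → Cedar → Juniper → Upland.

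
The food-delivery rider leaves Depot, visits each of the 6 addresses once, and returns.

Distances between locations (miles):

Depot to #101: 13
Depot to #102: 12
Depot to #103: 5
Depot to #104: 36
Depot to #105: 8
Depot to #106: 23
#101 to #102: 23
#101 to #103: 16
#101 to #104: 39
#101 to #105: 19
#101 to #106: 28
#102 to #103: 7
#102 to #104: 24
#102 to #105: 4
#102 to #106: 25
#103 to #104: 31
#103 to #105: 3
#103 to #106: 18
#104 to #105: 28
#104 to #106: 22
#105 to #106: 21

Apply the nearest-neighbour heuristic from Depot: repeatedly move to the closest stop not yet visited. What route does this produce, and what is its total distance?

Depot → [#103:5 / #105:8 / #102:12 / #101:13 / #106:23 / #104:36] → #103 (5)
#103 → [#105:3 / #102:7 / #101:16 / #106:18 / #104:31] → #105 (3)
#105 → [#102:4 / #101:19 / #106:21 / #104:28] → #102 (4)
#102 → [#101:23 / #104:24 / #106:25] → #101 (23)
#101 → [#106:28 / #104:39] → #106 (28)
#106 → [#104:22] → #104 (22)
Return #104→Depot: 36.
Total = 5 + 3 + 4 + 23 + 28 + 22 + 36 = 121.

Nearest-neighbour total = 121 miles; route Depot → #103 → #105 → #102 → #101 → #106 → #104 → Depot.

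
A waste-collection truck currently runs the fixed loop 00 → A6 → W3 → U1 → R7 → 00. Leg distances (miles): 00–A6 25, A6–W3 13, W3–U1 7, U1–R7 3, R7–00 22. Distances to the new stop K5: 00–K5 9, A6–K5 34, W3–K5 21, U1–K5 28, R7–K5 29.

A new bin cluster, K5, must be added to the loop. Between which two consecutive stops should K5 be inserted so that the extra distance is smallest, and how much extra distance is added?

+16 miles — insert K5 between R7 and 00.

Insertion cost between consecutive stops i–j is d(i,K5) + d(K5,j) − d(i,j):
  between 00 and A6: 9 + 34 − 25 = 18
  between A6 and W3: 34 + 21 − 13 = 42
  between W3 and U1: 21 + 28 − 7 = 42
  between U1 and R7: 28 + 29 − 3 = 54
  between R7 and 00: 29 + 9 − 22 = 16
Cheapest insertion is between R7 and 00, adding 16.
New total = 70 + 16 = 86.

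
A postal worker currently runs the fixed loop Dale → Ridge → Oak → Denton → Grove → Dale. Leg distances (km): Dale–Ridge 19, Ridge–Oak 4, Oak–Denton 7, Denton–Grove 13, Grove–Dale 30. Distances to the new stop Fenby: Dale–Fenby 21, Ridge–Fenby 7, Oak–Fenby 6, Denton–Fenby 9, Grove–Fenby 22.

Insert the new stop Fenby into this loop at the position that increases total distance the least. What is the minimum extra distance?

Minimum extra distance: 8 km, inserting Fenby between Oak and Denton.

Insertion cost between consecutive stops i–j is d(i,Fenby) + d(Fenby,j) − d(i,j):
  between Dale and Ridge: 21 + 7 − 19 = 9
  between Ridge and Oak: 7 + 6 − 4 = 9
  between Oak and Denton: 6 + 9 − 7 = 8
  between Denton and Grove: 9 + 22 − 13 = 18
  between Grove and Dale: 22 + 21 − 30 = 13
Cheapest insertion is between Oak and Denton, adding 8.
New total = 73 + 8 = 81.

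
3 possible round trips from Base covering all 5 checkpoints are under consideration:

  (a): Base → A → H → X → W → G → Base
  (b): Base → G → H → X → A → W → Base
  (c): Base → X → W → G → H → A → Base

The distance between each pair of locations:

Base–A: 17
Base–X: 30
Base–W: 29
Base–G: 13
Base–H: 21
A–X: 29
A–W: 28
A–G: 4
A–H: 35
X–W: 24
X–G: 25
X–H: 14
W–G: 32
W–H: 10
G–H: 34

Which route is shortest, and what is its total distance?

(a): 17 + 35 + 14 + 24 + 32 + 13 = 135
(b): 13 + 34 + 14 + 29 + 28 + 29 = 147
(c): 30 + 24 + 32 + 34 + 35 + 17 = 172

135 — (a) is the shortest.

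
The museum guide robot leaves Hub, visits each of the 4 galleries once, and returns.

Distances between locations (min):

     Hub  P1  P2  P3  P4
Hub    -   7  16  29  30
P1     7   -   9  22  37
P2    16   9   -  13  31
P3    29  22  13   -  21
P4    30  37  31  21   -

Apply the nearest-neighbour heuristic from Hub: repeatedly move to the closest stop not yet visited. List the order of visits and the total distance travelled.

80 min along Hub → P1 → P2 → P3 → P4 → Hub.

Hub → [P1:7 / P2:16 / P3:29 / P4:30] → P1 (7)
P1 → [P2:9 / P3:22 / P4:37] → P2 (9)
P2 → [P3:13 / P4:31] → P3 (13)
P3 → [P4:21] → P4 (21)
Return P4→Hub: 30.
Total = 7 + 9 + 13 + 21 + 30 = 80.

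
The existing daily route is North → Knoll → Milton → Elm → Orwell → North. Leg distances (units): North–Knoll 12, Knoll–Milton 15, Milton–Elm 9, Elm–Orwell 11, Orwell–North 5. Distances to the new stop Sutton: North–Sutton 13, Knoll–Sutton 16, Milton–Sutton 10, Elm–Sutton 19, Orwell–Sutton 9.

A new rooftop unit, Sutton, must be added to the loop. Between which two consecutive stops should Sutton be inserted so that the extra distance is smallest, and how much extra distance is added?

Insertion cost between consecutive stops i–j is d(i,Sutton) + d(Sutton,j) − d(i,j):
  between North and Knoll: 13 + 16 − 12 = 17
  between Knoll and Milton: 16 + 10 − 15 = 11
  between Milton and Elm: 10 + 19 − 9 = 20
  between Elm and Orwell: 19 + 9 − 11 = 17
  between Orwell and North: 9 + 13 − 5 = 17
Cheapest insertion is between Knoll and Milton, adding 11.
New total = 52 + 11 = 63.

Minimum extra distance: 11, inserting Sutton between Knoll and Milton.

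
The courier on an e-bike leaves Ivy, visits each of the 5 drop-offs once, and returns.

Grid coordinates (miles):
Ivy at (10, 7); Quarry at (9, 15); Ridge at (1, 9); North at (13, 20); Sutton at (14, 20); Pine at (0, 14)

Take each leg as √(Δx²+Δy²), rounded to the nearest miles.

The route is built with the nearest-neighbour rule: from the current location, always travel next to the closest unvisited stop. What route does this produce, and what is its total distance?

44 miles along Ivy → Quarry → North → Sutton → Pine → Ridge → Ivy.

From Ivy: distances to unvisited — Quarry=8, Ridge=9, Pine=12, North=13, Sutton=14. Nearest is Quarry (8).
From Quarry: distances to unvisited — North=6, Sutton=7, Pine=9, Ridge=10. Nearest is North (6).
From North: distances to unvisited — Sutton=1, Pine=14, Ridge=16. Nearest is Sutton (1).
From Sutton: distances to unvisited — Pine=15, Ridge=17. Nearest is Pine (15).
From Pine: distances to unvisited — Ridge=5. Nearest is Ridge (5).
Return Ridge→Ivy: 9.
Total = 8 + 6 + 1 + 15 + 5 + 9 = 44.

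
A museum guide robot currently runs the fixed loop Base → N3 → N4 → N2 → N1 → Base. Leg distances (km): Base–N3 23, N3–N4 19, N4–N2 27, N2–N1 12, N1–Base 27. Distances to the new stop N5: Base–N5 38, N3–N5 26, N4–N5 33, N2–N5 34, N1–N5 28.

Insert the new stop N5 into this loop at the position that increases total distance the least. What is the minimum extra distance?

Minimum extra distance: 39 km, inserting N5 between N1 and Base.

Insertion cost between consecutive stops i–j is d(i,N5) + d(N5,j) − d(i,j):
  between Base and N3: 38 + 26 − 23 = 41
  between N3 and N4: 26 + 33 − 19 = 40
  between N4 and N2: 33 + 34 − 27 = 40
  between N2 and N1: 34 + 28 − 12 = 50
  between N1 and Base: 28 + 38 − 27 = 39
Cheapest insertion is between N1 and Base, adding 39.
New total = 108 + 39 = 147.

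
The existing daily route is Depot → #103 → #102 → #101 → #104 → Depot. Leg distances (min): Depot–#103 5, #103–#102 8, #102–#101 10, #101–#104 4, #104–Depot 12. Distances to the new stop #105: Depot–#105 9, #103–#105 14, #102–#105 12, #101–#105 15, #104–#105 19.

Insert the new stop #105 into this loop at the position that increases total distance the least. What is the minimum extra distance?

Insertion cost between consecutive stops i–j is d(i,#105) + d(#105,j) − d(i,j):
  between Depot and #103: 9 + 14 − 5 = 18
  between #103 and #102: 14 + 12 − 8 = 18
  between #102 and #101: 12 + 15 − 10 = 17
  between #101 and #104: 15 + 19 − 4 = 30
  between #104 and Depot: 19 + 9 − 12 = 16
Cheapest insertion is between #104 and Depot, adding 16.
New total = 39 + 16 = 55.

+16 min — insert #105 between #104 and Depot.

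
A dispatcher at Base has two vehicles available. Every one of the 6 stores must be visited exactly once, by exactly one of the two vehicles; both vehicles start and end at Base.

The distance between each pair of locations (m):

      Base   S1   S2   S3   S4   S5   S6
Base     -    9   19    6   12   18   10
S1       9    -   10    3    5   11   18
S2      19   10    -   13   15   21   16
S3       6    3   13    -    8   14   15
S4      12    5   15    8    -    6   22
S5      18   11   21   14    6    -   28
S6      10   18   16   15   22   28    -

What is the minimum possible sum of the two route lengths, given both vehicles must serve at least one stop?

Try each way of splitting the stops between the two vehicles (each non-empty) and, for each split, find the best tour for each vehicle:
  {S1} + {S2, S3, S4, S5, S6}: 18 + 67 = 85
  {S2} + {S1, S3, S4, S5, S6}: 38 + 57 = 95
  {S1, S2} + {S3, S4, S5, S6}: 38 + 57 = 95
  {S3} + {S1, S2, S4, S5, S6}: 12 + 65 = 77
  {S1, S3} + {S2, S4, S5, S6}: 18 + 65 = 83
  {S2, S3} + {S1, S4, S5, S6}: 38 + 57 = 95
  … (31 splits in total)
Best: vehicle 1 Base → S3 → Base = 12; vehicle 2 Base → S4 → S5 → S1 → S2 → S6 → Base = 65; combined 77.

Minimum combined distance: 77 m.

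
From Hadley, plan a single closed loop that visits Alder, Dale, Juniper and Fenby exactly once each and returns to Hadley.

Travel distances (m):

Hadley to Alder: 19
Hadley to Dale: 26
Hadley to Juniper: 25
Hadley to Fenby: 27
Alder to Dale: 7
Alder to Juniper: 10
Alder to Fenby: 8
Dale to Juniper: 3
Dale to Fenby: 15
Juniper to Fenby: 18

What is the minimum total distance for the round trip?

With 4 stops there are 4!/2 = 12 distinct round trips (a route and its reverse cost the same).
Hadley-Alder-Dale-Juniper-Fenby-Hadley: 19+7+3+18+27 = 74
Hadley-Alder-Dale-Fenby-Juniper-Hadley: 19+7+15+18+25 = 84
Hadley-Alder-Juniper-Dale-Fenby-Hadley: 19+10+3+15+27 = 74
Hadley-Alder-Juniper-Fenby-Dale-Hadley: 19+10+18+15+26 = 88
Hadley-Alder-Fenby-Dale-Juniper-Hadley: 19+8+15+3+25 = 70
Hadley-Alder-Fenby-Juniper-Dale-Hadley: 19+8+18+3+26 = 74
Hadley-Dale-Alder-Juniper-Fenby-Hadley: 26+7+10+18+27 = 88
Hadley-Dale-Alder-Fenby-Juniper-Hadley: 26+7+8+18+25 = 84
Hadley-Dale-Juniper-Alder-Fenby-Hadley: 26+3+10+8+27 = 74
Hadley-Dale-Fenby-Alder-Juniper-Hadley: 26+15+8+10+25 = 84
Hadley-Juniper-Alder-Dale-Fenby-Hadley: 25+10+7+15+27 = 84
Hadley-Juniper-Dale-Alder-Fenby-Hadley: 25+3+7+8+27 = 70
The minimum is 70.
One optimal route: Hadley → Alder → Fenby → Dale → Juniper → Hadley (or its reverse).

Minimum total distance: 70 m.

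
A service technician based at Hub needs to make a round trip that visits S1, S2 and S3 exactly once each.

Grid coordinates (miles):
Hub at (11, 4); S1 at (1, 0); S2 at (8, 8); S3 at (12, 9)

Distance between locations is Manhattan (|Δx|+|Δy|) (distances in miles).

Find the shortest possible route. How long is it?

40 miles — the shortest possible round trip.

Hub → S1 → S2 → S3 → Hub: 14+15+5+6 = 40
Hub → S1 → S3 → S2 → Hub: 14+20+5+7 = 46
Hub → S2 → S1 → S3 → Hub: 7+15+20+6 = 48
The minimum is 40.
One optimal route: Hub → S1 → S2 → S3 → Hub (or its reverse).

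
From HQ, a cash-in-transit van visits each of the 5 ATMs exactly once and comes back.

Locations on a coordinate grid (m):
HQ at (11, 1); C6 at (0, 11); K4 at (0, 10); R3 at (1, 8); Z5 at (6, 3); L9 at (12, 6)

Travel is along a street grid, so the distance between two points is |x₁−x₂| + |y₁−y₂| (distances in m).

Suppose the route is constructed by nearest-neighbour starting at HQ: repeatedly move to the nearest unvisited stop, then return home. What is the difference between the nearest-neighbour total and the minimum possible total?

The nearest-neighbour route is 6 m longer than optimal.

From HQ: L9=6, Z5=7, R3=17, K4=20, C6=21 → choose L9 (6).
From L9: Z5=9, R3=13, K4=16, C6=17 → choose Z5 (9).
From Z5: R3=10, K4=13, C6=14 → choose R3 (10).
From R3: K4=3, C6=4 → choose K4 (3).
From K4: C6=1 → choose C6 (1).
NN route HQ → L9 → Z5 → R3 → K4 → C6 → HQ costs 50.
Optimal: HQ → Z5 → C6 → K4 → R3 → L9 → HQ costs 44 (by enumerating all 60 distinct tours).
Excess = 50 − 44 = 6.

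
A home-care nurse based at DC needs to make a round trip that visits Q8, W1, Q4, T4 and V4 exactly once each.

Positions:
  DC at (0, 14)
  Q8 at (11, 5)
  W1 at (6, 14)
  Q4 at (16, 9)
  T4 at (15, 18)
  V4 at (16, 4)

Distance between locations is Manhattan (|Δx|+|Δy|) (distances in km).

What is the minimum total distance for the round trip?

There are 60 distinct closed tours to check (reversals are equivalent).
DC→Q8→W1→Q4→T4→V4→DC: 20+14+15+10+15+26 = 100
DC→Q8→W1→Q4→V4→T4→DC: 20+14+15+5+15+19 = 88
DC→Q8→W1→T4→Q4→V4→DC: 20+14+13+10+5+26 = 88
DC→Q8→W1→T4→V4→Q4→DC: 20+14+13+15+5+21 = 88
DC→Q8→W1→V4→Q4→T4→DC: 20+14+20+5+10+19 = 88
DC→Q8→W1→V4→T4→Q4→DC: 20+14+20+15+10+21 = 100
DC→Q8→Q4→W1→T4→V4→DC: 20+9+15+13+15+26 = 98
DC→Q8→Q4→W1→V4→T4→DC: 20+9+15+20+15+19 = 98
DC→Q8→Q4→T4→W1→V4→DC: 20+9+10+13+20+26 = 98
DC→Q8→Q4→T4→V4→W1→DC: 20+9+10+15+20+6 = 80
DC→Q8→Q4→V4→W1→T4→DC: 20+9+5+20+13+19 = 86
DC→Q8→Q4→V4→T4→W1→DC: 20+9+5+15+13+6 = 68
DC→Q8→T4→W1→Q4→V4→DC: 20+17+13+15+5+26 = 96
DC→Q8→T4→W1→V4→Q4→DC: 20+17+13+20+5+21 = 96
… (46 more)
DC→Q8→V4→Q4→T4→W1→DC: 20+6+5+10+13+6 = 60  ← best
The minimum is 60.
One optimal route: DC → Q8 → V4 → Q4 → T4 → W1 → DC (or its reverse).

Shortest round trip = 60 km.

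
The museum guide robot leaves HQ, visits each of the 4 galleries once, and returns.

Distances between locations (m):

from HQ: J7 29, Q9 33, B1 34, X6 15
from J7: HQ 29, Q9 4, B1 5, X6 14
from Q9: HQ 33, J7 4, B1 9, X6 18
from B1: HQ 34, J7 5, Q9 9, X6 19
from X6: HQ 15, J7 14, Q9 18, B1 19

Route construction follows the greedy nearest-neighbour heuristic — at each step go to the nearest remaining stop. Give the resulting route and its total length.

HQ → [X6:15 / J7:29 / Q9:33 / B1:34] → X6 (15)
X6 → [J7:14 / Q9:18 / B1:19] → J7 (14)
J7 → [Q9:4 / B1:5] → Q9 (4)
Q9 → [B1:9] → B1 (9)
Return B1→HQ: 34.
Total = 15 + 14 + 4 + 9 + 34 = 76.

76 m along HQ → X6 → J7 → Q9 → B1 → HQ.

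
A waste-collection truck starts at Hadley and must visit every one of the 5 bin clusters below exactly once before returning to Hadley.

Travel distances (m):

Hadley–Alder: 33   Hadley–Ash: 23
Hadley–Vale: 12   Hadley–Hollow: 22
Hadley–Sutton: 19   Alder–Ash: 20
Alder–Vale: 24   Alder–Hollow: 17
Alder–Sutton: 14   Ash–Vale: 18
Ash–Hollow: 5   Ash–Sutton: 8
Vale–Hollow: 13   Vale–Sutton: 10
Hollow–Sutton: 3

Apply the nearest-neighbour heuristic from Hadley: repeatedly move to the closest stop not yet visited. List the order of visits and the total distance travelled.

From Hadley: distances to unvisited — Vale=12, Sutton=19, Hollow=22, Ash=23, Alder=33. Nearest is Vale (12).
From Vale: distances to unvisited — Sutton=10, Hollow=13, Ash=18, Alder=24. Nearest is Sutton (10).
From Sutton: distances to unvisited — Hollow=3, Ash=8, Alder=14. Nearest is Hollow (3).
From Hollow: distances to unvisited — Ash=5, Alder=17. Nearest is Ash (5).
From Ash: distances to unvisited — Alder=20. Nearest is Alder (20).
Return Alder→Hadley: 33.
Total = 12 + 10 + 3 + 5 + 20 + 33 = 83.

Nearest-neighbour total = 83 m; route Hadley → Vale → Sutton → Hollow → Ash → Alder → Hadley.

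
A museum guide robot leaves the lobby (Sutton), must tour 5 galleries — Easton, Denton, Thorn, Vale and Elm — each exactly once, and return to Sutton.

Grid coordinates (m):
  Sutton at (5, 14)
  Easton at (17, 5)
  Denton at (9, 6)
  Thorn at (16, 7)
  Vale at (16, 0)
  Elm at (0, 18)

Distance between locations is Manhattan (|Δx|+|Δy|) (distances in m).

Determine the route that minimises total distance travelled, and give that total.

There are 60 distinct closed tours to check (reversals are equivalent).
Sutton-Easton-Denton-Thorn-Vale-Elm-Sutton: 21+9+8+7+34+9 = 88
Sutton-Easton-Denton-Thorn-Elm-Vale-Sutton: 21+9+8+27+34+25 = 124
Sutton-Easton-Denton-Vale-Thorn-Elm-Sutton: 21+9+13+7+27+9 = 86
Sutton-Easton-Denton-Vale-Elm-Thorn-Sutton: 21+9+13+34+27+18 = 122
Sutton-Easton-Denton-Elm-Thorn-Vale-Sutton: 21+9+21+27+7+25 = 110
Sutton-Easton-Denton-Elm-Vale-Thorn-Sutton: 21+9+21+34+7+18 = 110
Sutton-Easton-Thorn-Denton-Vale-Elm-Sutton: 21+3+8+13+34+9 = 88
Sutton-Easton-Thorn-Denton-Elm-Vale-Sutton: 21+3+8+21+34+25 = 112
Sutton-Easton-Thorn-Vale-Denton-Elm-Sutton: 21+3+7+13+21+9 = 74
Sutton-Easton-Thorn-Vale-Elm-Denton-Sutton: 21+3+7+34+21+12 = 98
Sutton-Easton-Thorn-Elm-Denton-Vale-Sutton: 21+3+27+21+13+25 = 110
Sutton-Easton-Thorn-Elm-Vale-Denton-Sutton: 21+3+27+34+13+12 = 110
Sutton-Easton-Vale-Denton-Thorn-Elm-Sutton: 21+6+13+8+27+9 = 84
Sutton-Easton-Vale-Denton-Elm-Thorn-Sutton: 21+6+13+21+27+18 = 106
… (46 more)
Sutton-Denton-Easton-Vale-Thorn-Elm-Sutton: 12+9+6+7+27+9 = 70  ← best
The minimum is 70.
One optimal route: Sutton → Denton → Easton → Vale → Thorn → Elm → Sutton (or its reverse).

70 m — the shortest possible round trip.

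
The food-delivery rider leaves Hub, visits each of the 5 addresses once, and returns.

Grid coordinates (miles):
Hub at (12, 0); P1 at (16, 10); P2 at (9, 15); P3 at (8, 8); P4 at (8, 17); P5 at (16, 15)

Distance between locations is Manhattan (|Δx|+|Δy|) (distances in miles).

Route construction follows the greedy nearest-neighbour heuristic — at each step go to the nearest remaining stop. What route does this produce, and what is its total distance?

Nearest-neighbour total = 52 miles; route Hub → P3 → P2 → P4 → P5 → P1 → Hub.

From Hub: distances to unvisited — P3=12, P1=14, P2=18, P5=19, P4=21. Nearest is P3 (12).
From P3: distances to unvisited — P2=8, P4=9, P1=10, P5=15. Nearest is P2 (8).
From P2: distances to unvisited — P4=3, P5=7, P1=12. Nearest is P4 (3).
From P4: distances to unvisited — P5=10, P1=15. Nearest is P5 (10).
From P5: distances to unvisited — P1=5. Nearest is P1 (5).
Return P1→Hub: 14.
Total = 12 + 8 + 3 + 10 + 5 + 14 = 52.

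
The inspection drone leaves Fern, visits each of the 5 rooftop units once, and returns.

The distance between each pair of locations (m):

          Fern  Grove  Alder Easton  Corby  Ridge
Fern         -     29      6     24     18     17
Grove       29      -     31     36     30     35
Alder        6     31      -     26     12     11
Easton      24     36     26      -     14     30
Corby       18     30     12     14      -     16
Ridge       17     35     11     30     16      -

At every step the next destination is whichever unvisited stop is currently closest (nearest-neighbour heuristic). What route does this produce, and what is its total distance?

Total distance 112 m via the nearest-neighbour route Fern → Alder → Ridge → Corby → Easton → Grove → Fern.

At Fern the remaining stops are Alder 6, Ridge 17, Corby 18, Easton 24, Grove 29; go to Alder.
At Alder the remaining stops are Ridge 11, Corby 12, Easton 26, Grove 31; go to Ridge.
At Ridge the remaining stops are Corby 16, Easton 30, Grove 35; go to Corby.
At Corby the remaining stops are Easton 14, Grove 30; go to Easton.
At Easton the remaining stops are Grove 36; go to Grove.
Return Grove→Fern: 29.
Total = 6 + 11 + 16 + 14 + 36 + 29 = 112.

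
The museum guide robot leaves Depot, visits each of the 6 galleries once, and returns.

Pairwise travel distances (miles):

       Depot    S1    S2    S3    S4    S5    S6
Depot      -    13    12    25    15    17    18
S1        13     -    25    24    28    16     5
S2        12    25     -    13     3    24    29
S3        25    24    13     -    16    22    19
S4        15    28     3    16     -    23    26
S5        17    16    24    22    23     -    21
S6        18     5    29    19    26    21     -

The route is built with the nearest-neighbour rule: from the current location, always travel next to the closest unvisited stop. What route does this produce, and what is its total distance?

Nearest-neighbour total = 88 miles; route Depot → S2 → S4 → S3 → S6 → S1 → S5 → Depot.

From Depot: distances to unvisited — S2=12, S1=13, S4=15, S5=17, S6=18, S3=25. Nearest is S2 (12).
From S2: distances to unvisited — S4=3, S3=13, S5=24, S1=25, S6=29. Nearest is S4 (3).
From S4: distances to unvisited — S3=16, S5=23, S6=26, S1=28. Nearest is S3 (16).
From S3: distances to unvisited — S6=19, S5=22, S1=24. Nearest is S6 (19).
From S6: distances to unvisited — S1=5, S5=21. Nearest is S1 (5).
From S1: distances to unvisited — S5=16. Nearest is S5 (16).
Return S5→Depot: 17.
Total = 12 + 3 + 16 + 19 + 5 + 16 + 17 = 88.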